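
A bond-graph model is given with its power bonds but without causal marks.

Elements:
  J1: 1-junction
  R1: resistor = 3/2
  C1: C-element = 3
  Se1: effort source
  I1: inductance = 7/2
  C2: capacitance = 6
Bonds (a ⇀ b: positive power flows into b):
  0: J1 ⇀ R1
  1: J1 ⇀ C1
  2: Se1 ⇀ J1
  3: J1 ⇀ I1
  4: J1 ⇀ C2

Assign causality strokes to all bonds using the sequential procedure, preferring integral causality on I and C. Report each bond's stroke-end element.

bond 0 |J1
bond 1 |J1
bond 2 |J1
bond 3 |I1
bond 4 |J1

#2 |J1  (Se1 (Se) sets effort on bond)
#1 |J1  (C1: C, integral causality)
#3 |I1  (prefer integral on I1)
#0 |J1  (J1 flow already set via bond 3)
#4 |J1  (1-jn J1 has f-setter on 3)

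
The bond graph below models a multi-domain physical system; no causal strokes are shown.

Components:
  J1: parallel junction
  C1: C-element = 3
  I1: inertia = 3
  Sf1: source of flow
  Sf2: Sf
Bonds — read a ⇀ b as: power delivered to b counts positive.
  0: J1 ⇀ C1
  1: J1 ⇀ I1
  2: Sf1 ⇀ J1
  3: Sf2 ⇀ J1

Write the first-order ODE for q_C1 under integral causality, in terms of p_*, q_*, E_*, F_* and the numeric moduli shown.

β2 |Sf1  (Sf1 fixes flow; stroke at Sf1)
β3 |Sf2  (Sf2 (Sf) sets flow on bond)
β0 |J1  (C1: C, integral causality)
β1 |I1  (common-e at J1 fixed by 0)

dq_C1/dt = F_Sf1 + F_Sf2 - p_I1/3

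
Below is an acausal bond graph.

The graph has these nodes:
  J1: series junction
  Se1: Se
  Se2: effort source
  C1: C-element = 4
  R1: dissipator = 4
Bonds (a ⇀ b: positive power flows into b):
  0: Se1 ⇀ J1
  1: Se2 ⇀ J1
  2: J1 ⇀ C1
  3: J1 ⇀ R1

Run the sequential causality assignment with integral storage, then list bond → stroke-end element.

β0 |J1  (source Se1 imposes e)
β1 |J1  (Se2 (Se) sets effort on bond)
β2 |J1  (prefer integral on C1)
β3 |R1  (J1: last free bond brings flow in)

β0 →J1
β1 →J1
β2 →J1
β3 →R1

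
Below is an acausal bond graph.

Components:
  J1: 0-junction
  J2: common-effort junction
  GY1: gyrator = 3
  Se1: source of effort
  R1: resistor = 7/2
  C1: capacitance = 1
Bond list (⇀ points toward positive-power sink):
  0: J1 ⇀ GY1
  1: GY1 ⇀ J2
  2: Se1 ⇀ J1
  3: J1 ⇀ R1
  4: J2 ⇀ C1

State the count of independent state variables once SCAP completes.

β2 |J1  (Se1: effort source, stroke at far end)
β0 |GY1  (0-jn J1 has e-setter on 2)
β3 |R1  (J1 effort already set via bond 2)
β1 |GY1  (through GY1, causality inverts; strokes same side of GY1)
β4 |J2  (only one effort-in slot at J2)

1  (C1 all integral)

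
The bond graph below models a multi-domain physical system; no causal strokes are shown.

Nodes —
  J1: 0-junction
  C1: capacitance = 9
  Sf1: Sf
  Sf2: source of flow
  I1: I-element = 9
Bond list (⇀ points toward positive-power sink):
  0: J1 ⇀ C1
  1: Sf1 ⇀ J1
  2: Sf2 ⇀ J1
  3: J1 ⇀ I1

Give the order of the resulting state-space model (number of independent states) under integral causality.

2  (C1, I1 all integral)

β1 |Sf1  (Sf1 (Sf) sets flow on bond)
β2 |Sf2  (Sf2 (Sf) sets flow on bond)
β0 |J1  (prefer integral on C1)
β3 |I1  (common-e at J1 fixed by 0)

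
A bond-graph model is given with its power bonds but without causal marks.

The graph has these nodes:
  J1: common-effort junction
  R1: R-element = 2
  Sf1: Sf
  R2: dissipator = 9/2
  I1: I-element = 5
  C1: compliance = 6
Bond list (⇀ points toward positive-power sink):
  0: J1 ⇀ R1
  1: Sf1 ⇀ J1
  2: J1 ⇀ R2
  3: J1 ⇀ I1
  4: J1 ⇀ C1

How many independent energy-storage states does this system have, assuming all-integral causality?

2  (C1, I1 all integral)

b1 |Sf1  (source Sf1 imposes f)
b3 |I1  (I1 outputs flow p/I1)
b4 |J1  (C1 outputs effort q/C1)
b0 |R1  (J1 effort already set via bond 4)
b2 |R2  (0-jn J1 has e-setter on 4)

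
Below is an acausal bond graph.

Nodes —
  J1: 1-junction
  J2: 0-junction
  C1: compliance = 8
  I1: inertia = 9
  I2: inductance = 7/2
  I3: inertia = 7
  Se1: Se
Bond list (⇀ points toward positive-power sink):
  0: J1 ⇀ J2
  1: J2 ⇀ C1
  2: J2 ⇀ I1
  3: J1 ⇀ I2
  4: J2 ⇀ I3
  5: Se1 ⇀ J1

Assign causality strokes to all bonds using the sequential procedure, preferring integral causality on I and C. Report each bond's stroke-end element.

#0 stroke→J1
#1 stroke→J2
#2 stroke→I1
#3 stroke→I2
#4 stroke→I3
#5 stroke→J1

bond 5 →J1  (Se1: effort source, stroke at far end)
bond 1 →J2  (C1 integral (e out))
bond 0 →J1  (J2: bond 1 brought effort, rest push out)
bond 2 →I1  (common-e at J2 fixed by 1)
bond 4 →I3  (J2 effort already set via bond 1)
bond 3 →I2  (only one flow-in slot at J1)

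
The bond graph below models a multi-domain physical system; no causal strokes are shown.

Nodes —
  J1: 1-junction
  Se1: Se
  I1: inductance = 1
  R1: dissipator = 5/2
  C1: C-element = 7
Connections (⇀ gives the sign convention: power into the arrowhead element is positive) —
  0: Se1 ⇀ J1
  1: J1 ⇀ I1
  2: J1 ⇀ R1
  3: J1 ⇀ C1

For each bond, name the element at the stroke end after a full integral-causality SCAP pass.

#0 →J1  (Se1 (Se) sets effort on bond)
#1 →I1  (I1: I, integral causality)
#2 →J1  (common-f at J1 fixed by 1)
#3 →J1  (J1: bond 1 brought flow, rest push out)

β0 |J1
β1 |I1
β2 |J1
β3 |J1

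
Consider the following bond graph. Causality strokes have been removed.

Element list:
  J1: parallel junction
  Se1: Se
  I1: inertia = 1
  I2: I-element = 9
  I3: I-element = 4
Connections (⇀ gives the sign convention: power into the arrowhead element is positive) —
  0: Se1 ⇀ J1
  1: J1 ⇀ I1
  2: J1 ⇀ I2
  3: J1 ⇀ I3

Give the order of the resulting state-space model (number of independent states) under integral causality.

b0 →J1  (source Se1 imposes e)
b1 →I1  (J1: bond 0 brought effort, rest push out)
b2 →I2  (J1: bond 0 brought effort, rest push out)
b3 →I3  (J1: bond 0 brought effort, rest push out)

3  (I1, I2, I3 all integral)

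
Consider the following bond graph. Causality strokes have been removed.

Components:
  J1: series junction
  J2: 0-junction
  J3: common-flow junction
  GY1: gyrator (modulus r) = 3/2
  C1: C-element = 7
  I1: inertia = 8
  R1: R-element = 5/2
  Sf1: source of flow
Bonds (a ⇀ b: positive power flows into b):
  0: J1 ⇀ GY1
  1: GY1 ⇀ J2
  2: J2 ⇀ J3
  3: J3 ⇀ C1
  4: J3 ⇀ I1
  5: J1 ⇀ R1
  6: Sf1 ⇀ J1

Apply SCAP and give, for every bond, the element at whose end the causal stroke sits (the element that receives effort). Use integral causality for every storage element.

#0 stroke→J1
#1 stroke→J2
#2 stroke→J3
#3 stroke→J3
#4 stroke→I1
#5 stroke→J1
#6 stroke→Sf1

b6 |Sf1  (Sf1: flow source, stroke at near end)
b0 |J1  (J1: bond 6 brought flow, rest push out)
b5 |J1  (J1 flow already set via bond 6)
b1 |J2  (GY1: gyrator matches bond 0)
b2 |J3  (common-e at J2 fixed by 1)
b3 |J3  (C1 integral (e out))
b4 |I1  (only one flow-in slot at J3)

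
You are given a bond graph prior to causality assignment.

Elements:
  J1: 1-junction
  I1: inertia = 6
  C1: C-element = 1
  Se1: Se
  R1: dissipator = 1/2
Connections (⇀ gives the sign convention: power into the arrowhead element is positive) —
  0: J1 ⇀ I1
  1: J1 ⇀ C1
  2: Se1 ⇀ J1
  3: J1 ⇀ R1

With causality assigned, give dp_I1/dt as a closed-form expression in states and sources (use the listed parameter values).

dp_I1/dt = E_Se1 - p_I1/12 - q_C1

b2 stroke at J1  (Se1 fixes effort; stroke away)
b0 stroke at I1  (prefer integral on I1)
b1 stroke at J1  (common-f at J1 fixed by 0)
b3 stroke at J1  (J1: bond 0 brought flow, rest push out)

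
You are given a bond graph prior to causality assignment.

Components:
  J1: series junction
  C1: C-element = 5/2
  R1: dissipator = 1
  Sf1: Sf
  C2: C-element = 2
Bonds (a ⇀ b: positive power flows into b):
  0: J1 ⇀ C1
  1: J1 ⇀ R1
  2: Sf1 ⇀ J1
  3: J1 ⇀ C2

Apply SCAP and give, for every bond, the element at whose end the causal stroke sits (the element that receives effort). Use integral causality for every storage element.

β0 →J1
β1 →J1
β2 →Sf1
β3 →J1

bond 2 stroke at Sf1  (source Sf1 imposes f)
bond 0 stroke at J1  (1-jn J1 has f-setter on 2)
bond 1 stroke at J1  (J1 flow already set via bond 2)
bond 3 stroke at J1  (common-f at J1 fixed by 2)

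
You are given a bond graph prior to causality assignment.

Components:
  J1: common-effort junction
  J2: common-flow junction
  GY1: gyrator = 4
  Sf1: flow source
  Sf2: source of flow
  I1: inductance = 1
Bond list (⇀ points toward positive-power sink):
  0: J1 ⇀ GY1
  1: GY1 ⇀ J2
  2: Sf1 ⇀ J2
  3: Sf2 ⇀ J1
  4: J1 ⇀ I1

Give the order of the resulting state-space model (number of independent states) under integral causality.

1  (I1 all integral)

β2 |Sf1  (source Sf1 imposes f)
β3 |Sf2  (Sf2 fixes flow; stroke at Sf2)
β1 |J2  (J2: bond 2 brought flow, rest push out)
β0 |J1  (through GY1, causality inverts; strokes same side of GY1)
β4 |I1  (J1 effort already set via bond 0)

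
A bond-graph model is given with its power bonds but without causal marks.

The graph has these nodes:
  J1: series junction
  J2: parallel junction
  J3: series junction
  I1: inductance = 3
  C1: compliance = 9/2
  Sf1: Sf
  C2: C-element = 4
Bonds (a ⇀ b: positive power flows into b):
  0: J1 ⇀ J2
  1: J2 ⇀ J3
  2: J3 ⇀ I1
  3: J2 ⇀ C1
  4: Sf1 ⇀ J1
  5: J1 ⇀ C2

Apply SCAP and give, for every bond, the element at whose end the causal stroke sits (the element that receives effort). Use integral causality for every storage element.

b0 →J1
b1 →J3
b2 →I1
b3 →J2
b4 →Sf1
b5 →J1

bond 4 stroke at Sf1  (Sf1 (Sf) sets flow on bond)
bond 0 stroke at J1  (J1: bond 4 brought flow, rest push out)
bond 5 stroke at J1  (J1 flow already set via bond 4)
bond 2 stroke at I1  (I1 integral (f out))
bond 1 stroke at J3  (1-jn J3 has f-setter on 2)
bond 3 stroke at J2  (closing 0-jn rule on J2)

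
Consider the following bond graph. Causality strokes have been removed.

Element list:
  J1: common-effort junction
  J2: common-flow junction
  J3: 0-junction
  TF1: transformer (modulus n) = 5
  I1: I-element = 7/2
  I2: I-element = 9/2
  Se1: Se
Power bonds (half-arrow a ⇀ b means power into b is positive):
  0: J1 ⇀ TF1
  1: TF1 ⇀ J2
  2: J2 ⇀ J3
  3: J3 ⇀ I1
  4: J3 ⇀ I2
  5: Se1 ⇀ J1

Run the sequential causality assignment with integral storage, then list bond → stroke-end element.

#0 |TF1
#1 |J2
#2 |J3
#3 |I1
#4 |I2
#5 |J1

β5 |J1  (source Se1 imposes e)
β0 |TF1  (0-jn J1 has e-setter on 5)
β1 |J2  (TF1: transformer flips bond 0)
β2 |J3  (J2: last free bond brings flow in)
β3 |I1  (J3 effort already set via bond 2)
β4 |I2  (J3 effort already set via bond 2)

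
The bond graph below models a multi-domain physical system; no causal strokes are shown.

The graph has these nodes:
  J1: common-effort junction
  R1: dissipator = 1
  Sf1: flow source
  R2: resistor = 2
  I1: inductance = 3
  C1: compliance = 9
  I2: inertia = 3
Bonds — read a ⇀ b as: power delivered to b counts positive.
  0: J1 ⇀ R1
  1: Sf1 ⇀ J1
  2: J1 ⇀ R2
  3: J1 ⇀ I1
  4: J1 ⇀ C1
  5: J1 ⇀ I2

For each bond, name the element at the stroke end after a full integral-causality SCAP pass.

#0 |R1
#1 |Sf1
#2 |R2
#3 |I1
#4 |J1
#5 |I2

#1 →Sf1  (source Sf1 imposes f)
#3 →I1  (I1 integral (f out))
#4 →J1  (C1: C, integral causality)
#0 →R1  (0-jn J1 has e-setter on 4)
#2 →R2  (common-e at J1 fixed by 4)
#5 →I2  (J1: bond 4 brought effort, rest push out)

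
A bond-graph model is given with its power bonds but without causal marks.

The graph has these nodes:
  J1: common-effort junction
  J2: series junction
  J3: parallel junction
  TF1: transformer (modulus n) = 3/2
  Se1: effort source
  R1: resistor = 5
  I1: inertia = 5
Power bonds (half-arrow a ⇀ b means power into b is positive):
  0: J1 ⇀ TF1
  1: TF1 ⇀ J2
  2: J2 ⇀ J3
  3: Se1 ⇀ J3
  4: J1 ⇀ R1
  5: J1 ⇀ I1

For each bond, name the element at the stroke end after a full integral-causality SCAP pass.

b3 →J3  (Se1 (Se) sets effort on bond)
b2 →J2  (common-e at J3 fixed by 3)
b1 →TF1  (closing 1-jn rule on J2)
b0 →J1  (TF TF1: opposite of bond 1)
b4 →R1  (common-e at J1 fixed by 0)
b5 →I1  (common-e at J1 fixed by 0)

bond 0 →J1
bond 1 →TF1
bond 2 →J2
bond 3 →J3
bond 4 →R1
bond 5 →I1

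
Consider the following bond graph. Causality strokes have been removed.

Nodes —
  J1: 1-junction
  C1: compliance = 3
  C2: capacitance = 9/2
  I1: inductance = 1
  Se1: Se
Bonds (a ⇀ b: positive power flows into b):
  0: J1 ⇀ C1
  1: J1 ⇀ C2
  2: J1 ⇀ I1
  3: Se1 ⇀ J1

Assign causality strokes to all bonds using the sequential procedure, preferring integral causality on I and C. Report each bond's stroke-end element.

#3 stroke at J1  (Se1 (Se) sets effort on bond)
#0 stroke at J1  (C1 integral (e out))
#1 stroke at J1  (prefer integral on C2)
#2 stroke at I1  (only one flow-in slot at J1)

b0 |J1
b1 |J1
b2 |I1
b3 |J1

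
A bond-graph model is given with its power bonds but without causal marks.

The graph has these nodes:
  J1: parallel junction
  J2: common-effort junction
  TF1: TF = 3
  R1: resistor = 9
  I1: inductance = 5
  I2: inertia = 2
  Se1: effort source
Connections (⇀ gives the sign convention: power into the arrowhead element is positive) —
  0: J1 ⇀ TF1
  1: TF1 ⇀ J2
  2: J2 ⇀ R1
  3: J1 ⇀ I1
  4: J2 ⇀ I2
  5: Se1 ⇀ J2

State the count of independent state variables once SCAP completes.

2  (I1, I2 all integral)

b5 stroke→J2  (Se1 fixes effort; stroke away)
b1 stroke→TF1  (J2: bond 5 brought effort, rest push out)
b2 stroke→R1  (J2: bond 5 brought effort, rest push out)
b4 stroke→I2  (common-e at J2 fixed by 5)
b0 stroke→J1  (TF TF1: opposite of bond 1)
b3 stroke→I1  (J1: bond 0 brought effort, rest push out)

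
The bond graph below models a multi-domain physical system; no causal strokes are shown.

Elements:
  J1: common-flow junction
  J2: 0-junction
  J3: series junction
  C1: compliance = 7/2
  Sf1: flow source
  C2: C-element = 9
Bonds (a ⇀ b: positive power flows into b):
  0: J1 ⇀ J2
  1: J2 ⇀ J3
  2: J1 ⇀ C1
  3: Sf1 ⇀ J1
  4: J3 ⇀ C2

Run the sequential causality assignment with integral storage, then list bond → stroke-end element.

bond 3 |Sf1  (Sf1 fixes flow; stroke at Sf1)
bond 0 |J1  (common-f at J1 fixed by 3)
bond 2 |J1  (common-f at J1 fixed by 3)
bond 1 |J2  (only one effort-in slot at J2)
bond 4 |J3  (1-jn J3 has f-setter on 1)

β0 |J1
β1 |J2
β2 |J1
β3 |Sf1
β4 |J3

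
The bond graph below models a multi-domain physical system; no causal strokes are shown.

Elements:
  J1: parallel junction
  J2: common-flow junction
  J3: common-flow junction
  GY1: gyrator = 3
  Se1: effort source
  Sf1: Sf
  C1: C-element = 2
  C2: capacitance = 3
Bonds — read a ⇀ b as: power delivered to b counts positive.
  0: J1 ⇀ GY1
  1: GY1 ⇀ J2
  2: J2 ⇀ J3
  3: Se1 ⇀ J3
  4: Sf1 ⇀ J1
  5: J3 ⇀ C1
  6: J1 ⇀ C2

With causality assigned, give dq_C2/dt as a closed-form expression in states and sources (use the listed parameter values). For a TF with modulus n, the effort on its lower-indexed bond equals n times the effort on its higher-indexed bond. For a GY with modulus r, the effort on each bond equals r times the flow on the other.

dq_C2/dt = E_Se1/3 + F_Sf1 - q_C1/6

b3 stroke at J3  (Se1 (Se) sets effort on bond)
b4 stroke at Sf1  (Sf1: flow source, stroke at near end)
b5 stroke at J3  (prefer integral on C1)
b2 stroke at J2  (J3 needs exactly one f-in)
b1 stroke at GY1  (closing 1-jn rule on J2)
b0 stroke at GY1  (GY GY1: same side as bond 1)
b6 stroke at J1  (closing 0-jn rule on J1)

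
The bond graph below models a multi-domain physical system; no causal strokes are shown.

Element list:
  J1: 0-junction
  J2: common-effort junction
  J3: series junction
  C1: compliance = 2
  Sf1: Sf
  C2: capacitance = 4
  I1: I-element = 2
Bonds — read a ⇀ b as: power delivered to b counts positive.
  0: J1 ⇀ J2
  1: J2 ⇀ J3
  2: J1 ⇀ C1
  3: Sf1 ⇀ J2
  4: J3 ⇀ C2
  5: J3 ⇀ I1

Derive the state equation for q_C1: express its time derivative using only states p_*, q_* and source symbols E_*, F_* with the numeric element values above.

#3 stroke at Sf1  (Sf1 (Sf) sets flow on bond)
#2 stroke at J1  (C1: C, integral causality)
#0 stroke at J2  (J1 effort already set via bond 2)
#1 stroke at J3  (0-jn J2 has e-setter on 0)
#4 stroke at J3  (C2 outputs effort q/C2)
#5 stroke at I1  (only one flow-in slot at J3)

dq_C1/dt = F_Sf1 - p_I1/2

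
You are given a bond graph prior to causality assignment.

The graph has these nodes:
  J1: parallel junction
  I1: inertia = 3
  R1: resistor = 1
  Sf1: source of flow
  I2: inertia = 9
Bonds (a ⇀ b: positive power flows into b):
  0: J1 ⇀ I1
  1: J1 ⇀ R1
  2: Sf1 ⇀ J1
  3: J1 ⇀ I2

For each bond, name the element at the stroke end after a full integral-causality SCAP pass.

#2 →Sf1  (Sf1: flow source, stroke at near end)
#0 →I1  (I1 integral (f out))
#3 →I2  (prefer integral on I2)
#1 →J1  (only one effort-in slot at J1)

β0 stroke→I1
β1 stroke→J1
β2 stroke→Sf1
β3 stroke→I2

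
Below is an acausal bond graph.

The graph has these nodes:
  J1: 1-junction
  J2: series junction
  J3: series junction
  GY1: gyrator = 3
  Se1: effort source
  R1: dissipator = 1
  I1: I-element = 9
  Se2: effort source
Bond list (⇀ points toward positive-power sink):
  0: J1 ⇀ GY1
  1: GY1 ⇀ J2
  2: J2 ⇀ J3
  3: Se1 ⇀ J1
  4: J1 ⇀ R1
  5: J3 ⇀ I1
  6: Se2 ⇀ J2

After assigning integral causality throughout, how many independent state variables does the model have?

1  (I1 all integral)

bond 3 →J1  (Se1: effort source, stroke at far end)
bond 6 →J2  (source Se2 imposes e)
bond 5 →I1  (I1 outputs flow p/I1)
bond 2 →J3  (common-f at J3 fixed by 5)
bond 1 →J2  (J2 flow already set via bond 2)
bond 0 →J1  (through GY1, causality inverts; strokes same side of GY1)
bond 4 →R1  (only one flow-in slot at J1)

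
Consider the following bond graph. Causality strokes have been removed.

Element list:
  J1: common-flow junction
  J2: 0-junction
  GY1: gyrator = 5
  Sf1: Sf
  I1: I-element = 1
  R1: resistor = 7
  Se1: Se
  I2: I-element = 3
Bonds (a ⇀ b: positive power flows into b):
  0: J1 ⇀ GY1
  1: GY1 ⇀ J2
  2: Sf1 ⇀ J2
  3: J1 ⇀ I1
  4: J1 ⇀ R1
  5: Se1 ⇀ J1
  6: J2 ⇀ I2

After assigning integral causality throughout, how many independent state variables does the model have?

#2 stroke at Sf1  (Sf1 fixes flow; stroke at Sf1)
#5 stroke at J1  (Se1 (Se) sets effort on bond)
#3 stroke at I1  (I1 outputs flow p/I1)
#0 stroke at J1  (common-f at J1 fixed by 3)
#4 stroke at J1  (J1 flow already set via bond 3)
#1 stroke at J2  (GY GY1: same side as bond 0)
#6 stroke at I2  (J2 effort already set via bond 1)

2  (I1, I2 all integral)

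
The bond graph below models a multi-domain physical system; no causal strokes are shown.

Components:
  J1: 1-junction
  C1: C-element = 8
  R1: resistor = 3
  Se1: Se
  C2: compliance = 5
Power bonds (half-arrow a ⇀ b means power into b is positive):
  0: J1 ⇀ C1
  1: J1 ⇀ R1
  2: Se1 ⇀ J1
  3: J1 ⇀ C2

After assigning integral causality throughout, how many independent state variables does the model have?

β2 →J1  (Se1 (Se) sets effort on bond)
β0 →J1  (prefer integral on C1)
β3 →J1  (C2: C, integral causality)
β1 →R1  (J1 needs exactly one f-in)

2  (C1, C2 all integral)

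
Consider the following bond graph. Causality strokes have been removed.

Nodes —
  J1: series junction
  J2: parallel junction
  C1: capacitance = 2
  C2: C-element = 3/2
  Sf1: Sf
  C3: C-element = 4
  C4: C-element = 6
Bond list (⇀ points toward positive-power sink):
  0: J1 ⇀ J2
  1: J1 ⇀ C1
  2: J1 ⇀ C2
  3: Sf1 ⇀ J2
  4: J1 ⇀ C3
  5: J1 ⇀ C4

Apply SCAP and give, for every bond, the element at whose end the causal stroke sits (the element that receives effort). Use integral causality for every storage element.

bond 0 stroke at J2
bond 1 stroke at J1
bond 2 stroke at J1
bond 3 stroke at Sf1
bond 4 stroke at J1
bond 5 stroke at J1

bond 3 |Sf1  (Sf1: flow source, stroke at near end)
bond 0 |J2  (J2 needs exactly one e-in)
bond 1 |J1  (common-f at J1 fixed by 0)
bond 2 |J1  (1-jn J1 has f-setter on 0)
bond 4 |J1  (J1 flow already set via bond 0)
bond 5 |J1  (1-jn J1 has f-setter on 0)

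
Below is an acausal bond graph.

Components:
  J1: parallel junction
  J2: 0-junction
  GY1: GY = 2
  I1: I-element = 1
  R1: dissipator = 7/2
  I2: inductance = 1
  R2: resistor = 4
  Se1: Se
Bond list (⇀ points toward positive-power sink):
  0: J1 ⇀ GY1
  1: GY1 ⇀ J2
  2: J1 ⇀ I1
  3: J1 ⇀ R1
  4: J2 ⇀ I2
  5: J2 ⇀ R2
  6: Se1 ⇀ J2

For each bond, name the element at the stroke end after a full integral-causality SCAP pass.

β6 stroke at J2  (Se1 fixes effort; stroke away)
β1 stroke at GY1  (0-jn J2 has e-setter on 6)
β4 stroke at I2  (common-e at J2 fixed by 6)
β5 stroke at R2  (common-e at J2 fixed by 6)
β0 stroke at GY1  (GY1 both-in/both-out from 1)
β2 stroke at I1  (I1: I, integral causality)
β3 stroke at J1  (J1: last free bond brings effort in)

b0 stroke→GY1
b1 stroke→GY1
b2 stroke→I1
b3 stroke→J1
b4 stroke→I2
b5 stroke→R2
b6 stroke→J2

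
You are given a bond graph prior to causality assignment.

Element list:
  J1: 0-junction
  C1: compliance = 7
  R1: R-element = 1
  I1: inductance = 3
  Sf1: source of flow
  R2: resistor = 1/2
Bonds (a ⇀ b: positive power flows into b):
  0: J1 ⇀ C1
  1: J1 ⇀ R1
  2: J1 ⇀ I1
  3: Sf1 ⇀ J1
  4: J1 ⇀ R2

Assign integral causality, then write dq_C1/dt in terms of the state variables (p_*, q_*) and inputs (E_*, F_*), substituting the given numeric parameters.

dq_C1/dt = F_Sf1 - p_I1/3 - 3*q_C1/7

#3 |Sf1  (source Sf1 imposes f)
#0 |J1  (C1: C, integral causality)
#1 |R1  (J1 effort already set via bond 0)
#2 |I1  (0-jn J1 has e-setter on 0)
#4 |R2  (J1: bond 0 brought effort, rest push out)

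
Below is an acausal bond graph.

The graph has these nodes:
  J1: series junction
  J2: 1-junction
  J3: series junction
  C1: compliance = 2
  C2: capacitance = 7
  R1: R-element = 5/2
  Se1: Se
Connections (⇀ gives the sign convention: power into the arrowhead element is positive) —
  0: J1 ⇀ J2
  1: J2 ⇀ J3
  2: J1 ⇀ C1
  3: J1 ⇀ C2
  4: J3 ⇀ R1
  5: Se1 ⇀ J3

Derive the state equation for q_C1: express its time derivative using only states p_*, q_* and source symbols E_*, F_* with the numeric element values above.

dq_C1/dt = 2*E_Se1/5 - q_C1/5 - 2*q_C2/35

β5 →J3  (Se1 (Se) sets effort on bond)
β2 →J1  (C1 outputs effort q/C1)
β3 →J1  (prefer integral on C2)
β0 →J2  (J1: last free bond brings flow in)
β1 →J3  (J2 needs exactly one f-in)
β4 →R1  (J3: last free bond brings flow in)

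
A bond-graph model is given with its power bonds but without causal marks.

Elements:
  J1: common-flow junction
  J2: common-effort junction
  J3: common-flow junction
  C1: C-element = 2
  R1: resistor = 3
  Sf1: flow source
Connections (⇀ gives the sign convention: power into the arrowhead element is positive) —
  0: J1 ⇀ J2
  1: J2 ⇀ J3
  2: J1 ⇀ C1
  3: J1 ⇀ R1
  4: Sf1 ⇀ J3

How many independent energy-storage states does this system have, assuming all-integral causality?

β4 →Sf1  (Sf1: flow source, stroke at near end)
β1 →J3  (J3: bond 4 brought flow, rest push out)
β0 →J2  (J2: last free bond brings effort in)
β2 →J1  (J1: bond 0 brought flow, rest push out)
β3 →J1  (1-jn J1 has f-setter on 0)

1  (C1 all integral)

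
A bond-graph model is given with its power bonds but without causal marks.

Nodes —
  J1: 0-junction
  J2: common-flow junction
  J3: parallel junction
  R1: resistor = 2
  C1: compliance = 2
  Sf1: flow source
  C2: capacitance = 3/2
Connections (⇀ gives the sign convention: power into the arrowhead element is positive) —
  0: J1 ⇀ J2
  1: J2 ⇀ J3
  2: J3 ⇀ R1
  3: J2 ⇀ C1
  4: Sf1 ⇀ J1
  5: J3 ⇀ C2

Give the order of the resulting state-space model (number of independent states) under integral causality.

bond 4 stroke at Sf1  (Sf1 fixes flow; stroke at Sf1)
bond 0 stroke at J1  (only one effort-in slot at J1)
bond 1 stroke at J2  (1-jn J2 has f-setter on 0)
bond 3 stroke at J2  (J2: bond 0 brought flow, rest push out)
bond 5 stroke at J3  (C2: C, integral causality)
bond 2 stroke at R1  (common-e at J3 fixed by 5)

2  (C1, C2 all integral)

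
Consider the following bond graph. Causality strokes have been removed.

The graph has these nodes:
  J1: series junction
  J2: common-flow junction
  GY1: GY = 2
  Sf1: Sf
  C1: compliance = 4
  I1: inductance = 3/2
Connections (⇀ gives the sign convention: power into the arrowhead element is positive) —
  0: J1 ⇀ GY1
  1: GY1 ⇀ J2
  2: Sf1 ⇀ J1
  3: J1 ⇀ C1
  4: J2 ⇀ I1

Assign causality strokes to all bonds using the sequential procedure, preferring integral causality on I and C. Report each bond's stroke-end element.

bond 2 stroke→Sf1  (Sf1 (Sf) sets flow on bond)
bond 0 stroke→J1  (common-f at J1 fixed by 2)
bond 3 stroke→J1  (J1: bond 2 brought flow, rest push out)
bond 1 stroke→J2  (GY1 both-in/both-out from 0)
bond 4 stroke→I1  (J2: last free bond brings flow in)

b0 stroke at J1
b1 stroke at J2
b2 stroke at Sf1
b3 stroke at J1
b4 stroke at I1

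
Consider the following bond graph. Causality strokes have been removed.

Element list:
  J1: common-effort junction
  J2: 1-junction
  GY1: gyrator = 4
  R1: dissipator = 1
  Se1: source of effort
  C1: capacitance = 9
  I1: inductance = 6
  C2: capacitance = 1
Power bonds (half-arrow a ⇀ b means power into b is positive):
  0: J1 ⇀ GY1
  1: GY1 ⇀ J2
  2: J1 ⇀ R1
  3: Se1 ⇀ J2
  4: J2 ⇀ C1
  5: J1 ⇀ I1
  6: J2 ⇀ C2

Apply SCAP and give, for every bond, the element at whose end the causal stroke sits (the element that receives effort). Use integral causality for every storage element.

bond 3 stroke→J2  (Se1 (Se) sets effort on bond)
bond 4 stroke→J2  (prefer integral on C1)
bond 5 stroke→I1  (I1: I, integral causality)
bond 6 stroke→J2  (C2 outputs effort q/C2)
bond 1 stroke→GY1  (J2: last free bond brings flow in)
bond 0 stroke→GY1  (GY GY1: same side as bond 1)
bond 2 stroke→J1  (closing 0-jn rule on J1)

#0 stroke→GY1
#1 stroke→GY1
#2 stroke→J1
#3 stroke→J2
#4 stroke→J2
#5 stroke→I1
#6 stroke→J2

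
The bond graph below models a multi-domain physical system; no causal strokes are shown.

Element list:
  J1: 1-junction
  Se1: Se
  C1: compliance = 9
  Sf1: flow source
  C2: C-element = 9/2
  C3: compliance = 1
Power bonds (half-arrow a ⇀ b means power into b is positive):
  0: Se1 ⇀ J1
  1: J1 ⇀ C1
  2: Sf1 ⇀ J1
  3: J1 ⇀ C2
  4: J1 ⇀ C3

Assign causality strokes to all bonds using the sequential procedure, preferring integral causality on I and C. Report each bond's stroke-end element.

bond 0 stroke at J1  (source Se1 imposes e)
bond 2 stroke at Sf1  (source Sf1 imposes f)
bond 1 stroke at J1  (1-jn J1 has f-setter on 2)
bond 3 stroke at J1  (common-f at J1 fixed by 2)
bond 4 stroke at J1  (J1: bond 2 brought flow, rest push out)

#0 →J1
#1 →J1
#2 →Sf1
#3 →J1
#4 →J1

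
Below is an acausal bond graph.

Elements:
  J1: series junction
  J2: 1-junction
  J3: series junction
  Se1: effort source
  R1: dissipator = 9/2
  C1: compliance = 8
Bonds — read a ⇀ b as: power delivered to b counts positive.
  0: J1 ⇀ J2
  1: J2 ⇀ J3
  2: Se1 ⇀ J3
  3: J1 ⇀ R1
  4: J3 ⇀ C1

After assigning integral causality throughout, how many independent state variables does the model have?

1  (C1 all integral)

bond 2 |J3  (Se1: effort source, stroke at far end)
bond 4 |J3  (prefer integral on C1)
bond 1 |J2  (J3 needs exactly one f-in)
bond 0 |J1  (J2 needs exactly one f-in)
bond 3 |R1  (only one flow-in slot at J1)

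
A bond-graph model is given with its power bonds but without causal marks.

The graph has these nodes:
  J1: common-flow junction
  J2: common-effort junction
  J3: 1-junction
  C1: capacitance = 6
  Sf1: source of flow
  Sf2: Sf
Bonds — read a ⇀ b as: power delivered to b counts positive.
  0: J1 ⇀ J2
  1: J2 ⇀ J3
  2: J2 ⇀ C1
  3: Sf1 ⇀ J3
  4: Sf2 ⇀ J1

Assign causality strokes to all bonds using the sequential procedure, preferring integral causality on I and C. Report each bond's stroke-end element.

b0 →J1
b1 →J3
b2 →J2
b3 →Sf1
b4 →Sf2

#3 stroke at Sf1  (Sf1 (Sf) sets flow on bond)
#4 stroke at Sf2  (Sf2: flow source, stroke at near end)
#0 stroke at J1  (J1: bond 4 brought flow, rest push out)
#1 stroke at J3  (1-jn J3 has f-setter on 3)
#2 stroke at J2  (J2: last free bond brings effort in)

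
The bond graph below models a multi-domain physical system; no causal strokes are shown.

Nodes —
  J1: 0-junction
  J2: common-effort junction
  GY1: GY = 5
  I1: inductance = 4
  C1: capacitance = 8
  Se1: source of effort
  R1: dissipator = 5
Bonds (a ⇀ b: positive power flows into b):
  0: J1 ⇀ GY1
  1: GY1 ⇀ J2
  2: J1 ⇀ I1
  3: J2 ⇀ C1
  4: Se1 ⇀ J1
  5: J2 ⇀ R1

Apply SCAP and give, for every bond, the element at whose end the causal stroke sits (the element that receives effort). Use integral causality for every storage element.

#0 stroke→GY1
#1 stroke→GY1
#2 stroke→I1
#3 stroke→J2
#4 stroke→J1
#5 stroke→R1

β4 →J1  (Se1: effort source, stroke at far end)
β0 →GY1  (0-jn J1 has e-setter on 4)
β2 →I1  (common-e at J1 fixed by 4)
β1 →GY1  (GY1 both-in/both-out from 0)
β3 →J2  (prefer integral on C1)
β5 →R1  (0-jn J2 has e-setter on 3)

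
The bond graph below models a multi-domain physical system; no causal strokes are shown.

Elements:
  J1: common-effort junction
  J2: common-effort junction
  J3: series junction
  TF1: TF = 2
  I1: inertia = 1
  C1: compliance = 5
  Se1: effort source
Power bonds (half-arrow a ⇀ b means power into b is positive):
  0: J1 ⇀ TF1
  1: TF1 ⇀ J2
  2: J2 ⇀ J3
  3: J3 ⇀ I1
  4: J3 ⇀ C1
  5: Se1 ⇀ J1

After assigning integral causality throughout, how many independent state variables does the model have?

2  (C1, I1 all integral)

#5 →J1  (Se1 (Se) sets effort on bond)
#0 →TF1  (J1: bond 5 brought effort, rest push out)
#1 →J2  (through TF1, causality passes straight; one stroke at TF1)
#2 →J3  (0-jn J2 has e-setter on 1)
#3 →I1  (I1: I, integral causality)
#4 →J3  (J3 flow already set via bond 3)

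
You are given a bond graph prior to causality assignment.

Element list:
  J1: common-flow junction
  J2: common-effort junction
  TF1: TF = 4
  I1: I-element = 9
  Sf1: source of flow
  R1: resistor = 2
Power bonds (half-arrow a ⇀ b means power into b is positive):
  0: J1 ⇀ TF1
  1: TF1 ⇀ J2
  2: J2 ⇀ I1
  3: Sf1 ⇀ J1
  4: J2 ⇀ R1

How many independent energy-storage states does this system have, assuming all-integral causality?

β3 stroke at Sf1  (Sf1: flow source, stroke at near end)
β0 stroke at J1  (1-jn J1 has f-setter on 3)
β1 stroke at TF1  (TF1: transformer flips bond 0)
β2 stroke at I1  (I1 integral (f out))
β4 stroke at J2  (closing 0-jn rule on J2)

1  (I1 all integral)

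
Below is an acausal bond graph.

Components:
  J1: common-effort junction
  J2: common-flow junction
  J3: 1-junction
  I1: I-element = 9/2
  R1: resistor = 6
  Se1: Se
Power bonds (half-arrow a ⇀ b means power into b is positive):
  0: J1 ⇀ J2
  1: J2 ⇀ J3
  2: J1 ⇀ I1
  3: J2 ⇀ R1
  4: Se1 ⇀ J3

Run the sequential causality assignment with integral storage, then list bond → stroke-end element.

β4 stroke→J3  (source Se1 imposes e)
β1 stroke→J2  (closing 1-jn rule on J3)
β2 stroke→I1  (I1: I, integral causality)
β0 stroke→J1  (J1: last free bond brings effort in)
β3 stroke→J2  (J2 flow already set via bond 0)

bond 0 stroke at J1
bond 1 stroke at J2
bond 2 stroke at I1
bond 3 stroke at J2
bond 4 stroke at J3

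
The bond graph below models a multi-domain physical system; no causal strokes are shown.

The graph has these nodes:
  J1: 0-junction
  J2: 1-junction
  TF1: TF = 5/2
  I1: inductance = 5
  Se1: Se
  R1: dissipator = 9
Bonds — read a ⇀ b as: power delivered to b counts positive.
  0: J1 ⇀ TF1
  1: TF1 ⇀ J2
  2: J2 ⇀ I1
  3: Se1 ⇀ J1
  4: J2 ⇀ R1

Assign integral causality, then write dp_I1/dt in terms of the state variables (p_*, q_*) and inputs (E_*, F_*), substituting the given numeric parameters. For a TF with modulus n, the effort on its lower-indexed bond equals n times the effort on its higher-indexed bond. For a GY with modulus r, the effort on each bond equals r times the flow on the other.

b3 stroke at J1  (Se1: effort source, stroke at far end)
b0 stroke at TF1  (J1 effort already set via bond 3)
b1 stroke at J2  (through TF1, causality passes straight; one stroke at TF1)
b2 stroke at I1  (I1 integral (f out))
b4 stroke at J2  (1-jn J2 has f-setter on 2)

dp_I1/dt = 2*E_Se1/5 - 9*p_I1/5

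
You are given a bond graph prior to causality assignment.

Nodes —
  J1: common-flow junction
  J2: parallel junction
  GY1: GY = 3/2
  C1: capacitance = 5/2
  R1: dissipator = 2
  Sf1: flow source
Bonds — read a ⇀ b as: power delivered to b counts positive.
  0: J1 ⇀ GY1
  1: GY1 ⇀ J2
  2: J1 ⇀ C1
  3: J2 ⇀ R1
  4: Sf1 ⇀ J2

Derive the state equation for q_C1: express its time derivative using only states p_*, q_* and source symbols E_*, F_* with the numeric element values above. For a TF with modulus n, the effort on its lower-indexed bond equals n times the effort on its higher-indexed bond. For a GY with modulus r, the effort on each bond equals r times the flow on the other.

dq_C1/dt = 4*F_Sf1/3 - 16*q_C1/45

#4 stroke→Sf1  (Sf1 fixes flow; stroke at Sf1)
#2 stroke→J1  (C1: C, integral causality)
#0 stroke→GY1  (only one flow-in slot at J1)
#1 stroke→GY1  (GY GY1: same side as bond 0)
#3 stroke→J2  (J2: last free bond brings effort in)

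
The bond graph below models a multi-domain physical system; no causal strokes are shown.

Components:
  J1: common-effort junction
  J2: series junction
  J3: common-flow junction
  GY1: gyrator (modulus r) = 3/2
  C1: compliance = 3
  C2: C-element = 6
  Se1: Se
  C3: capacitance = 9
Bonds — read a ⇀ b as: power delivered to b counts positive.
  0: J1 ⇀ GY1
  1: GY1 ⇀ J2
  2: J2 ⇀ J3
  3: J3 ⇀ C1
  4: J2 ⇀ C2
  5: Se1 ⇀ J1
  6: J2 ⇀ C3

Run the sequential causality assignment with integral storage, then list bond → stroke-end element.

β5 stroke→J1  (Se1: effort source, stroke at far end)
β0 stroke→GY1  (0-jn J1 has e-setter on 5)
β1 stroke→GY1  (GY1: gyrator matches bond 0)
β2 stroke→J2  (J2: bond 1 brought flow, rest push out)
β4 stroke→J2  (common-f at J2 fixed by 1)
β6 stroke→J2  (common-f at J2 fixed by 1)
β3 stroke→J3  (common-f at J3 fixed by 2)

β0 stroke at GY1
β1 stroke at GY1
β2 stroke at J2
β3 stroke at J3
β4 stroke at J2
β5 stroke at J1
β6 stroke at J2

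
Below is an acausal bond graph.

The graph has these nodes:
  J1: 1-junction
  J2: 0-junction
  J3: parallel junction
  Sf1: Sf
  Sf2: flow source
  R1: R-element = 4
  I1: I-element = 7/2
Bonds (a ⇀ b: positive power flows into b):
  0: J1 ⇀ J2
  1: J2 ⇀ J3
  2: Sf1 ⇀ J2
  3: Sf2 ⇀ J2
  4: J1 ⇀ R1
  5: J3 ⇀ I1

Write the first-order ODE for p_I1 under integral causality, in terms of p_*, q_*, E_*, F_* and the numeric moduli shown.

bond 2 |Sf1  (source Sf1 imposes f)
bond 3 |Sf2  (source Sf2 imposes f)
bond 5 |I1  (I1: I, integral causality)
bond 1 |J3  (J3: last free bond brings effort in)
bond 0 |J2  (J2: last free bond brings effort in)
bond 4 |J1  (J1: bond 0 brought flow, rest push out)

dp_I1/dt = 4*F_Sf1 + 4*F_Sf2 - 8*p_I1/7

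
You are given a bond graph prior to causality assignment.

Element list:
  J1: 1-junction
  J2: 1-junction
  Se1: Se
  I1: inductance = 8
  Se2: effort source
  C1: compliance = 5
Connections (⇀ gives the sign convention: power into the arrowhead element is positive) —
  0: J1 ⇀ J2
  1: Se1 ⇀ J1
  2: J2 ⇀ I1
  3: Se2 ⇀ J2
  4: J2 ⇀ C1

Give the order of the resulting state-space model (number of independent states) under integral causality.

bond 1 stroke→J1  (Se1 (Se) sets effort on bond)
bond 3 stroke→J2  (Se2 fixes effort; stroke away)
bond 0 stroke→J2  (J1 needs exactly one f-in)
bond 2 stroke→I1  (I1 integral (f out))
bond 4 stroke→J2  (J2 flow already set via bond 2)

2  (C1, I1 all integral)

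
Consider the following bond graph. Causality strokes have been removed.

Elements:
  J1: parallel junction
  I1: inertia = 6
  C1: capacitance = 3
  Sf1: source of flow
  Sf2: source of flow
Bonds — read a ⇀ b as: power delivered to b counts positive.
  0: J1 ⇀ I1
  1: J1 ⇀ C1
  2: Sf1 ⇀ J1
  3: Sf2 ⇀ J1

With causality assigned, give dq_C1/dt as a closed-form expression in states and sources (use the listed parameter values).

#2 stroke→Sf1  (Sf1 fixes flow; stroke at Sf1)
#3 stroke→Sf2  (Sf2: flow source, stroke at near end)
#0 stroke→I1  (I1 outputs flow p/I1)
#1 stroke→J1  (J1 needs exactly one e-in)

dq_C1/dt = F_Sf1 + F_Sf2 - p_I1/6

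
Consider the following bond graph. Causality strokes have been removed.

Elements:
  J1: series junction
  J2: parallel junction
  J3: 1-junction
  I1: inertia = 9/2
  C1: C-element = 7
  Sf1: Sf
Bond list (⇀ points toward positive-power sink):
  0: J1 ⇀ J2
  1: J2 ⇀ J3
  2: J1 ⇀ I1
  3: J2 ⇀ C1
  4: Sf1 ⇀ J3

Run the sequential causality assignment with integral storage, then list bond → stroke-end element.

b0 stroke at J1
b1 stroke at J3
b2 stroke at I1
b3 stroke at J2
b4 stroke at Sf1

β4 stroke→Sf1  (Sf1 fixes flow; stroke at Sf1)
β1 stroke→J3  (common-f at J3 fixed by 4)
β2 stroke→I1  (I1 integral (f out))
β0 stroke→J1  (J1 flow already set via bond 2)
β3 stroke→J2  (only one effort-in slot at J2)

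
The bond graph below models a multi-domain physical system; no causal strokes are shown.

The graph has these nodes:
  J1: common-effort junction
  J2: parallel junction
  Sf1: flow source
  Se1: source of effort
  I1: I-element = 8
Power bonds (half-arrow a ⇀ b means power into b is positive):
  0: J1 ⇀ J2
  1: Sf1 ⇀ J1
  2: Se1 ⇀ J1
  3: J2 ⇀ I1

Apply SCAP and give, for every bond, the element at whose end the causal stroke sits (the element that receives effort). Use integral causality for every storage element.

β1 |Sf1  (source Sf1 imposes f)
β2 |J1  (Se1: effort source, stroke at far end)
β0 |J2  (common-e at J1 fixed by 2)
β3 |I1  (J2 effort already set via bond 0)

β0 |J2
β1 |Sf1
β2 |J1
β3 |I1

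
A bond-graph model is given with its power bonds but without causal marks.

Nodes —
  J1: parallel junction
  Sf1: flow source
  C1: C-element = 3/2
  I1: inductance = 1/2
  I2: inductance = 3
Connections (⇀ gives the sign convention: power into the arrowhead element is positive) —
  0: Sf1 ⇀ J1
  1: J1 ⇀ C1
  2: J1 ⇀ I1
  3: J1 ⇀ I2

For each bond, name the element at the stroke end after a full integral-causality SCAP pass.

bond 0 stroke at Sf1  (Sf1 (Sf) sets flow on bond)
bond 1 stroke at J1  (C1 integral (e out))
bond 2 stroke at I1  (J1 effort already set via bond 1)
bond 3 stroke at I2  (0-jn J1 has e-setter on 1)

β0 |Sf1
β1 |J1
β2 |I1
β3 |I2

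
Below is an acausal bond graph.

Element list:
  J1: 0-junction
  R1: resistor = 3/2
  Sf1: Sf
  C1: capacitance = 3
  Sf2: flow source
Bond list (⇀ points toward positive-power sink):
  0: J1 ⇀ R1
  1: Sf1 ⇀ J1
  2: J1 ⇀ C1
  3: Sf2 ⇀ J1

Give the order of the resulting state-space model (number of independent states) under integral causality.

b1 |Sf1  (source Sf1 imposes f)
b3 |Sf2  (source Sf2 imposes f)
b2 |J1  (prefer integral on C1)
b0 |R1  (J1: bond 2 brought effort, rest push out)

1  (C1 all integral)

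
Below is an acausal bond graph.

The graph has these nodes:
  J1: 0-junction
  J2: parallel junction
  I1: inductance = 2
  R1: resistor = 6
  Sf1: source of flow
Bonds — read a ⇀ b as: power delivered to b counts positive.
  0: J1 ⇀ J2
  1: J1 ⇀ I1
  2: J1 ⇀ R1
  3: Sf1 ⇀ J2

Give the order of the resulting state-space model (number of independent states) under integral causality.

1  (I1 all integral)

#3 →Sf1  (Sf1 (Sf) sets flow on bond)
#0 →J2  (only one effort-in slot at J2)
#1 →I1  (I1: I, integral causality)
#2 →J1  (J1: last free bond brings effort in)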